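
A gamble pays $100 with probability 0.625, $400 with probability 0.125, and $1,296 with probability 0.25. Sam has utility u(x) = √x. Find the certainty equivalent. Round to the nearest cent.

$315.06

E[u] = 0.625·√100 + 0.125·√400 + 0.25·√1296 = 0.625·10 + 0.125·20 + 0.25·36 = 17.75
CE = (17.75)² = 315.0625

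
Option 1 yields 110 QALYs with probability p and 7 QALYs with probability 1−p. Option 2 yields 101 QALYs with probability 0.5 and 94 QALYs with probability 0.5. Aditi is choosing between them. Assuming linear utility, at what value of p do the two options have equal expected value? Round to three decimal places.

p = 0.879

EV(Option 2) = 0.5 × 101 + 0.5 × 94 = 50.5 + 47 = 97.5
p·110 + (1−p)·7 = 97.5
103p + 7 = 97.5
p = (97.5 − 7) / 103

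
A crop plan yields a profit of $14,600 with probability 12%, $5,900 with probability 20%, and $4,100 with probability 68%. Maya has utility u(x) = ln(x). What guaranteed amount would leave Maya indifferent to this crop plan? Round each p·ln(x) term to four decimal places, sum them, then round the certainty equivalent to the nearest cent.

$5,135.33

E[u] = 0.12·ln(14600) + 0.2·ln(5900) + 0.68·ln(4100) = 1.1507 + 1.7365 + 5.6567 = 8.5439
CE = e^8.5439 ≈ 5135.33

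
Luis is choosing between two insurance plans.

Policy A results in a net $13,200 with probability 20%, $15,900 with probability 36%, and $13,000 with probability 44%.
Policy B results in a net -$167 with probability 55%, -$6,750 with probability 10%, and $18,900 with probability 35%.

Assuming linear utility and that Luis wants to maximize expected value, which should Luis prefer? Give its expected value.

Policy A ($14,084)

Policy A = 0.2 × 13200 + 0.36 × 15900 + 0.44 × 13000 = 2640 + 5724 + 5720 = 14084
Policy B = 0.55 × (-167) + 0.1 × (-6750) + 0.35 × 18900 = -91.85 − 675 + 6615 = 5848.15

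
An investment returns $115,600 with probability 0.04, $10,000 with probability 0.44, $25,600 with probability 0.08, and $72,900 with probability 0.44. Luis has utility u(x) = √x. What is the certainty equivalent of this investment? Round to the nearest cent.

E[u] = 0.04·√115600 + 0.44·√10000 + 0.08·√25600 + 0.44·√72900 = 0.04·340 + 0.44·100 + 0.08·160 + 0.44·270 = 189.2
CE = (189.2)² = 35796.64

$35,796.64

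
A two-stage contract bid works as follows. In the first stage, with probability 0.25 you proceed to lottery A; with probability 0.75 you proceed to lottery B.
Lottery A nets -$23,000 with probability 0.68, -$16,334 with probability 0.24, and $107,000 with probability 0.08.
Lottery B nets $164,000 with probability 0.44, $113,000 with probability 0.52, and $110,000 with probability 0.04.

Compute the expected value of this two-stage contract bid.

$98,739.96

EV(A) = 0.68 × (-23000) + 0.24 × (-16334) + 0.08 × 107000 = -15640 − 3920.16 + 8560 = -11000.16
EV(B) = 0.44 × 164000 + 0.52 × 113000 + 0.04 × 110000 = 72160 + 58760 + 4400 = 135320
Overall = 0.25 × (-11000.16) + 0.75 × 135320 = -2750.04 + 101490 = 98739.96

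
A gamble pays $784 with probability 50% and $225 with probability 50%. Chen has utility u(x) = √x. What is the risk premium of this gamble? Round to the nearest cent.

$42.25

E[u] = 0.5·√784 + 0.5·√225 = 0.5·28 + 0.5·15 = 21.5
CE = (21.5)² = 462.25
Risk premium = EV − CE = 504.5 − 462.25 = 42.25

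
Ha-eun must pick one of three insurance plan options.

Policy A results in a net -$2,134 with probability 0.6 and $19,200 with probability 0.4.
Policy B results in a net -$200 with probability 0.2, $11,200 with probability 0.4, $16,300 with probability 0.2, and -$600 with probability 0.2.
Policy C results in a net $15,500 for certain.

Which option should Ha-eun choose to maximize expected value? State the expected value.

Policy C ($15,500)

Policy A = 0.6 × (-2134) + 0.4 × 19200 = -1280.4 + 7680 = 6399.6
Policy B = 0.2 × (-200) + 0.4 × 11200 + 0.2 × 16300 + 0.2 × (-600) = -40 + 4480 + 3260 − 120 = 7580
Policy C: 15500 (certain)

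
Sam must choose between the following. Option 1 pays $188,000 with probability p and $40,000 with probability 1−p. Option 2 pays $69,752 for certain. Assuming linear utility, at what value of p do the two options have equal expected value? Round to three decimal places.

p = 0.201

p·188000 + (1−p)·40000 = 69752
148000p + 40000 = 69752
p = (69752 − 40000) / 148000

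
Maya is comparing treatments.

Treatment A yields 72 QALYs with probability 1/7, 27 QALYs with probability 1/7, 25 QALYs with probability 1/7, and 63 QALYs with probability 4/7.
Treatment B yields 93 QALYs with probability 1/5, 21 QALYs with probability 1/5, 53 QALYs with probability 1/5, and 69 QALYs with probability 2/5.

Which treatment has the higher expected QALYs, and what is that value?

Treatment A = 1/7 × 72 + 1/7 × 27 + 1/7 × 25 + 4/7 × 63 = 10.2857 + 3.8571 + 3.5714 + 36 = 53.7143
Treatment B = 1/5 × 93 + 1/5 × 21 + 1/5 × 53 + 2/5 × 69 = 18.6 + 4.2 + 10.6 + 27.6 = 61

Treatment B (61 QALYs)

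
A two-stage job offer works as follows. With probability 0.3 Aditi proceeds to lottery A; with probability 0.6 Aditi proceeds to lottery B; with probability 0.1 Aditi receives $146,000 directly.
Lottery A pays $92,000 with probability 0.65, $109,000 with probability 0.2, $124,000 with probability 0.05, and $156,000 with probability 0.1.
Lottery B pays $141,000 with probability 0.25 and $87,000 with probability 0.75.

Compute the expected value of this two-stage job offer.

$105,920

EV(A) = 0.65 × 92000 + 0.2 × 109000 + 0.05 × 124000 + 0.1 × 156000 = 59800 + 21800 + 6200 + 15600 = 103400
EV(B) = 0.25 × 141000 + 0.75 × 87000 = 35250 + 65250 = 100500
Branch C: 146000 (certain)
Overall = 0.3 × 103400 + 0.6 × 100500 + 0.1 × 146000 = 31020 + 60300 + 14600 = 105920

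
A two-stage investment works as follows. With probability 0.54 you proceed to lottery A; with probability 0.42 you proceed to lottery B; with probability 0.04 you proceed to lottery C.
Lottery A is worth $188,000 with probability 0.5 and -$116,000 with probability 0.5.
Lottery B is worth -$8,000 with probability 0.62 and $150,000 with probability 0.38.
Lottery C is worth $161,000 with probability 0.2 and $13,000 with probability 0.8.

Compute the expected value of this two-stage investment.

EV(A) = 0.5 × 188000 + 0.5 × (-116000) = 94000 − 58000 = 36000
EV(B) = 0.62 × (-8000) + 0.38 × 150000 = -4960 + 57000 = 52040
EV(C) = 0.2 × 161000 + 0.8 × 13000 = 32200 + 10400 = 42600
Overall = 0.54 × 36000 + 0.42 × 52040 + 0.04 × 42600 = 19440 + 21856.8 + 1704 = 43000.8

$43,000.80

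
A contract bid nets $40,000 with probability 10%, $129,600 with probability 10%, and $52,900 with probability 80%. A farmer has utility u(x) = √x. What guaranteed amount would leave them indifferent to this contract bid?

E[u] = 0.1·√40000 + 0.1·√129600 + 0.8·√52900 = 0.1·200 + 0.1·360 + 0.8·230 = 240
CE = (240)² = 57600

$57,600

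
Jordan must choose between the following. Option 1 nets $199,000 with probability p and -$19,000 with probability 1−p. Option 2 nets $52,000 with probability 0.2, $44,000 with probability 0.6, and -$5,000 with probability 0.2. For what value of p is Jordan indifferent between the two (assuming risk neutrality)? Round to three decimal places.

EV(Option 2) = 0.2 × 52000 + 0.6 × 44000 + 0.2 × (-5000) = 10400 + 26400 − 1000 = 35800
p·199000 + (1−p)·(-19000) = 35800
218000p − 19000 = 35800
p = (35800 + 19000) / 218000

p = 0.251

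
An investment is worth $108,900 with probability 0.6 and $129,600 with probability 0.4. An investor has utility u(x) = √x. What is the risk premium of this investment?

E[u] = 0.6·√108900 + 0.4·√129600 = 0.6·330 + 0.4·360 = 342
CE = (342)² = 116964
Risk premium = EV − CE = 117180 − 116964 = 216

$216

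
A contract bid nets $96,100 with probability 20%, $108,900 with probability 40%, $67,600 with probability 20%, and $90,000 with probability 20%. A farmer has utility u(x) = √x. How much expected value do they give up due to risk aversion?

$664

E[u] = 0.2·√96100 + 0.4·√108900 + 0.2·√67600 + 0.2·√90000 = 0.2·310 + 0.4·330 + 0.2·260 + 0.2·300 = 306
CE = (306)² = 93636
Risk premium = EV − CE = 94300 − 93636 = 664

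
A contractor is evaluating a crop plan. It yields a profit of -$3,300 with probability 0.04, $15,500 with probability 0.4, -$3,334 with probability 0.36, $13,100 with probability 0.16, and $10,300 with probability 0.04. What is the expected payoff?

$7,375.76

EV = 0.04 × (-3300) + 0.4 × 15500 + 0.36 × (-3334) + 0.16 × 13100 + 0.04 × 10300 = -132 + 6200 − 1200.24 + 2096 + 412 = 7375.76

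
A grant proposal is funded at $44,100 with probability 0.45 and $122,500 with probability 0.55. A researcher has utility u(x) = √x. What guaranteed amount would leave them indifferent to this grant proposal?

$82,369

E[u] = 0.45·√44100 + 0.55·√122500 = 0.45·210 + 0.55·350 = 287
CE = (287)² = 82369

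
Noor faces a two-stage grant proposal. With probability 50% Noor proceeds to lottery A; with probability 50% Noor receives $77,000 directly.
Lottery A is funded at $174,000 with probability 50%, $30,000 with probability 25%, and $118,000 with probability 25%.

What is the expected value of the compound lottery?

$100,500

EV(A) = 0.5 × 174000 + 0.25 × 30000 + 0.25 × 118000 = 87000 + 7500 + 29500 = 124000
Branch B: 77000 (certain)
Overall = 0.5 × 124000 + 0.5 × 77000 = 62000 + 38500 = 100500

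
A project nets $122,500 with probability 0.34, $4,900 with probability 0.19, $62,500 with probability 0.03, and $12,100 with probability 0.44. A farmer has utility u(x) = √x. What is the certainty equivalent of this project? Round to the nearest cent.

E[u] = 0.34·√122500 + 0.19·√4900 + 0.03·√62500 + 0.44·√12100 = 0.34·350 + 0.19·70 + 0.03·250 + 0.44·110 = 188.2
CE = (188.2)² = 35419.24

$35,419.24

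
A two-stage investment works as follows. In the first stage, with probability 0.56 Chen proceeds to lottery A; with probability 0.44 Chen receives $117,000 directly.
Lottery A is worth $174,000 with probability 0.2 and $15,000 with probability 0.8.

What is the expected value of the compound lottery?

$77,688

EV(A) = 0.2 × 174000 + 0.8 × 15000 = 34800 + 12000 = 46800
Branch B: 117000 (certain)
Overall = 0.56 × 46800 + 0.44 × 117000 = 26208 + 51480 = 77688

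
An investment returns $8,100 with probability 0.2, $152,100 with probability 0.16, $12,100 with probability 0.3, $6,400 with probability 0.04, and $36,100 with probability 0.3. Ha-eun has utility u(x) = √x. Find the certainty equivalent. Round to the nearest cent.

E[u] = 0.2·√8100 + 0.16·√152100 + 0.3·√12100 + 0.04·√6400 + 0.3·√36100 = 0.2·90 + 0.16·390 + 0.3·110 + 0.04·80 + 0.3·190 = 173.6
CE = (173.6)² = 30136.96

$30,136.96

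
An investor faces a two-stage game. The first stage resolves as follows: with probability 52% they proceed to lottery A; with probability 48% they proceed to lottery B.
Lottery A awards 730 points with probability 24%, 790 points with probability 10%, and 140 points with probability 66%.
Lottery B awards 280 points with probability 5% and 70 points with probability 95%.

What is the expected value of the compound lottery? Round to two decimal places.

EV(A) = 0.24 × 730 + 0.1 × 790 + 0.66 × 140 = 175.2 + 79 + 92.4 = 346.6
EV(B) = 0.05 × 280 + 0.95 × 70 = 14 + 66.5 = 80.5
Overall = 0.52 × 346.6 + 0.48 × 80.5 = 180.232 + 38.64 = 218.872

218.87 points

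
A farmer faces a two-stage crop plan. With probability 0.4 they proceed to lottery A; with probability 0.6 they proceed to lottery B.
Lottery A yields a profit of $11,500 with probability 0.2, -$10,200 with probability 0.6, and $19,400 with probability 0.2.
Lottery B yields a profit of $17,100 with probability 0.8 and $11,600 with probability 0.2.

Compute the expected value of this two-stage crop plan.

$9,624

EV(A) = 0.2 × 11500 + 0.6 × (-10200) + 0.2 × 19400 = 2300 − 6120 + 3880 = 60
EV(B) = 0.8 × 17100 + 0.2 × 11600 = 13680 + 2320 = 16000
Overall = 0.4 × 60 + 0.6 × 16000 = 24 + 9600 = 9624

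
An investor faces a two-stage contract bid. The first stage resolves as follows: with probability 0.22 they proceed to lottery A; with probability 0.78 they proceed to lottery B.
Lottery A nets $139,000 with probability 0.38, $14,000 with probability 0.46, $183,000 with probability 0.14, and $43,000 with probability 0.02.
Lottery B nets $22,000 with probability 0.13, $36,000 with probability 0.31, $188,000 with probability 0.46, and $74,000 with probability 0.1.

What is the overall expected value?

EV(A) = 0.38 × 139000 + 0.46 × 14000 + 0.14 × 183000 + 0.02 × 43000 = 52820 + 6440 + 25620 + 860 = 85740
EV(B) = 0.13 × 22000 + 0.31 × 36000 + 0.46 × 188000 + 0.1 × 74000 = 2860 + 11160 + 86480 + 7400 = 107900
Overall = 0.22 × 85740 + 0.78 × 107900 = 18862.8 + 84162 = 103024.8

$103,024.80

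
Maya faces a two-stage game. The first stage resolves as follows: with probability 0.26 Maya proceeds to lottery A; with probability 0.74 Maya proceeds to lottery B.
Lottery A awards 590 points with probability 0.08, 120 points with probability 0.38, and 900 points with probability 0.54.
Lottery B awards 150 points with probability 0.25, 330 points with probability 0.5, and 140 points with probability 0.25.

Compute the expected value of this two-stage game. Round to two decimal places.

EV(A) = 0.08 × 590 + 0.38 × 120 + 0.54 × 900 = 47.2 + 45.6 + 486 = 578.8
EV(B) = 0.25 × 150 + 0.5 × 330 + 0.25 × 140 = 37.5 + 165 + 35 = 237.5
Overall = 0.26 × 578.8 + 0.74 × 237.5 = 150.488 + 175.75 = 326.238

326.24 points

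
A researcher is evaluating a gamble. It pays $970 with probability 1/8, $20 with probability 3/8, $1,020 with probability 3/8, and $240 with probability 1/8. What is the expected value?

EV = 1/8 × 970 + 3/8 × 20 + 3/8 × 1020 + 1/8 × 240 = 121.25 + 7.5 + 382.5 + 30 = 541.25

$541.25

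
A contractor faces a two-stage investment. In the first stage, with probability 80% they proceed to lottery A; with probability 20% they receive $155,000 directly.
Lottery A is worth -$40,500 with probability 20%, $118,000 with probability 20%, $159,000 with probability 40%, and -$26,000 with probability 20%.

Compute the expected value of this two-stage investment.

EV(A) = 0.2 × (-40500) + 0.2 × 118000 + 0.4 × 159000 + 0.2 × (-26000) = -8100 + 23600 + 63600 − 5200 = 73900
Branch B: 155000 (certain)
Overall = 0.8 × 73900 + 0.2 × 155000 = 59120 + 31000 = 90120

$90,120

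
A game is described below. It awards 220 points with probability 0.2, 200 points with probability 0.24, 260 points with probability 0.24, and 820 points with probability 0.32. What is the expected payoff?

416.8 points

EV = 0.2 × 220 + 0.24 × 200 + 0.24 × 260 + 0.32 × 820 = 44 + 48 + 62.4 + 262.4 = 416.8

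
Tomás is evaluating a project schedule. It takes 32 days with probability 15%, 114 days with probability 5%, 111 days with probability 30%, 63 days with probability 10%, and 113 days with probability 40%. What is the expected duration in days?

EV = 0.15 × 32 + 0.05 × 114 + 0.3 × 111 + 0.1 × 63 + 0.4 × 113 = 4.8 + 5.7 + 33.3 + 6.3 + 45.2 = 95.3

95.3 days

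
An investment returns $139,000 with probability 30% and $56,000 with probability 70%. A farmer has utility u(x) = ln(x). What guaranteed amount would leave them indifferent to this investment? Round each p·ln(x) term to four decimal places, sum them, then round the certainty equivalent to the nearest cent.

E[u] = 0.3·ln(139000) + 0.7·ln(56000) = 3.5527 + 7.6532 = 11.2059
CE = e^11.2059 ≈ 73563.19

$73,563.19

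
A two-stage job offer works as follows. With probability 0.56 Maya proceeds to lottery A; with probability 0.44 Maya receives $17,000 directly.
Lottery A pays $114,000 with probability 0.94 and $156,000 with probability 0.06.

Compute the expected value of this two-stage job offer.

EV(A) = 0.94 × 114000 + 0.06 × 156000 = 107160 + 9360 = 116520
Branch B: 17000 (certain)
Overall = 0.56 × 116520 + 0.44 × 17000 = 65251.2 + 7480 = 72731.2

$72,731.20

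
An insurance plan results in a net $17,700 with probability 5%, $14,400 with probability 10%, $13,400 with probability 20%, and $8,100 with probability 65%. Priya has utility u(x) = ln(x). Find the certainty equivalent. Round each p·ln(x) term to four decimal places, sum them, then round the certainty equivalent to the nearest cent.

$9,867.48

E[u] = 0.05·ln(17700) + 0.1·ln(14400) + 0.2·ln(13400) + 0.65·ln(8100) = 0.4891 + 0.9575 + 1.9006 + 5.8498 = 9.1970
CE = e^9.1970 ≈ 9867.48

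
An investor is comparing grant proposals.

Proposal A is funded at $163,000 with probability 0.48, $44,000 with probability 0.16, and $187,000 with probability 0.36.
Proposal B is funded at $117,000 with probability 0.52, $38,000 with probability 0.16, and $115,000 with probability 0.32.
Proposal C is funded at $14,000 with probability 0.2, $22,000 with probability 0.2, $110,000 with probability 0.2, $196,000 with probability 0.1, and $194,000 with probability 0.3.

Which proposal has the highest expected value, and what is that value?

Proposal A = 0.48 × 163000 + 0.16 × 44000 + 0.36 × 187000 = 78240 + 7040 + 67320 = 152600
Proposal B = 0.52 × 117000 + 0.16 × 38000 + 0.32 × 115000 = 60840 + 6080 + 36800 = 103720
Proposal C = 0.2 × 14000 + 0.2 × 22000 + 0.2 × 110000 + 0.1 × 196000 + 0.3 × 194000 = 2800 + 4400 + 22000 + 19600 + 58200 = 107000

Proposal A ($152,600)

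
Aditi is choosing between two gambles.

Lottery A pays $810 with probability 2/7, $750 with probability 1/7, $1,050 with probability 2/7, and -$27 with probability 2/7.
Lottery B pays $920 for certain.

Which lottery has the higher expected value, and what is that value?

Lottery A = 2/7 × 810 + 1/7 × 750 + 2/7 × 1050 + 2/7 × (-27) = 231.4286 + 107.1429 + 300 − 7.7143 = 630.8571
Lottery B: 920 (certain)

Lottery B ($920)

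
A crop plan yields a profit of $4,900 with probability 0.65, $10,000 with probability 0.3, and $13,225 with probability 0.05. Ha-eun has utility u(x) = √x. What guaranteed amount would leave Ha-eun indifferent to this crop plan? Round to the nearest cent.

E[u] = 0.65·√4900 + 0.3·√10000 + 0.05·√13225 = 0.65·70 + 0.3·100 + 0.05·115 = 81.25
CE = (81.25)² = 6601.5625

$6,601.56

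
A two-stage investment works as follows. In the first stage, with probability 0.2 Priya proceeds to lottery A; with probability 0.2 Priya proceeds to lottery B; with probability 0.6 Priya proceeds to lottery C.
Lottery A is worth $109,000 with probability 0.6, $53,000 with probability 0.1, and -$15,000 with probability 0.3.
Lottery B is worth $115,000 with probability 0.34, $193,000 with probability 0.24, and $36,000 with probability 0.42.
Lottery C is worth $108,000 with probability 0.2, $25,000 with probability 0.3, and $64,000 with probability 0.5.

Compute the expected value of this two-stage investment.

EV(A) = 0.6 × 109000 + 0.1 × 53000 + 0.3 × (-15000) = 65400 + 5300 − 4500 = 66200
EV(B) = 0.34 × 115000 + 0.24 × 193000 + 0.42 × 36000 = 39100 + 46320 + 15120 = 100540
EV(C) = 0.2 × 108000 + 0.3 × 25000 + 0.5 × 64000 = 21600 + 7500 + 32000 = 61100
Overall = 0.2 × 66200 + 0.2 × 100540 + 0.6 × 61100 = 13240 + 20108 + 36660 = 70008

$70,008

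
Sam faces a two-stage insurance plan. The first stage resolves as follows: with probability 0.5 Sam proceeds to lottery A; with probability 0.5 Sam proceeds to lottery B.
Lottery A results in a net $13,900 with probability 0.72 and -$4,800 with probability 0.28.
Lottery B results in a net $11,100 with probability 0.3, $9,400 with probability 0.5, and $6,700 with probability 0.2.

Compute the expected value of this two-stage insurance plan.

$9,017

EV(A) = 0.72 × 13900 + 0.28 × (-4800) = 10008 − 1344 = 8664
EV(B) = 0.3 × 11100 + 0.5 × 9400 + 0.2 × 6700 = 3330 + 4700 + 1340 = 9370
Overall = 0.5 × 8664 + 0.5 × 9370 = 4332 + 4685 = 9017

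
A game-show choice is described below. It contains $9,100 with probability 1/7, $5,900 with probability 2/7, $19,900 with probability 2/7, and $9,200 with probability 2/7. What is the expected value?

$11,300

EV = 1/7 × 9100 + 2/7 × 5900 + 2/7 × 19900 + 2/7 × 9200 = 1300 + 1685.7143 + 5685.7143 + 2628.5714 = 11300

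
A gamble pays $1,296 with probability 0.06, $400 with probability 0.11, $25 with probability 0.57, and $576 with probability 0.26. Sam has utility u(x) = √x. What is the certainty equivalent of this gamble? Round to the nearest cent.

$180.90

E[u] = 0.06·√1296 + 0.11·√400 + 0.57·√25 + 0.26·√576 = 0.06·36 + 0.11·20 + 0.57·5 + 0.26·24 = 13.45
CE = (13.45)² = 180.9025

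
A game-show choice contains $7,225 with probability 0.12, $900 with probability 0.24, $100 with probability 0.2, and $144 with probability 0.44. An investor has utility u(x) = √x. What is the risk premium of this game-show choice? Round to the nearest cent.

$557.26

E[u] = 0.12·√7225 + 0.24·√900 + 0.2·√100 + 0.44·√144 = 0.12·85 + 0.24·30 + 0.2·10 + 0.44·12 = 24.68
CE = (24.68)² = 609.1024
Risk premium = EV − CE = 1166.36 − 609.1024 = 557.2576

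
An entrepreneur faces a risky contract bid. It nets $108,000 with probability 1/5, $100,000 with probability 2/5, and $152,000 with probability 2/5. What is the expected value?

EV = 1/5 × 108000 + 2/5 × 100000 + 2/5 × 152000 = 21600 + 40000 + 60800 = 122400

$122,400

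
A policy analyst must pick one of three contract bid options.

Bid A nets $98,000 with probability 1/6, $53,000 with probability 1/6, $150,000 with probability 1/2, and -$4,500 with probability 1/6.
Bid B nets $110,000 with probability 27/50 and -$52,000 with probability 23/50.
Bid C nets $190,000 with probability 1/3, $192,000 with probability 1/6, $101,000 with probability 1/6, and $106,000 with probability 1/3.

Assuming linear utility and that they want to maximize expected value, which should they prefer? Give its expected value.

Bid C ($147,500)

Bid A = 1/6 × 98000 + 1/6 × 53000 + 1/2 × 150000 + 1/6 × (-4500) = 16333.3333 + 8833.3333 + 75000 − 750 = 99416.6667
Bid B = 27/50 × 110000 + 23/50 × (-52000) = 59400 − 23920 = 35480
Bid C = 1/3 × 190000 + 1/6 × 192000 + 1/6 × 101000 + 1/3 × 106000 = 63333.3333 + 32000 + 16833.3333 + 35333.3333 = 147500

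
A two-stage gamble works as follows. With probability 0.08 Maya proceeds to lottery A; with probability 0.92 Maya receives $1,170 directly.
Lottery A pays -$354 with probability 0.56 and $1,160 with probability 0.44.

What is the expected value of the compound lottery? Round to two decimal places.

EV(A) = 0.56 × (-354) + 0.44 × 1160 = -198.24 + 510.4 = 312.16
Branch B: 1170 (certain)
Overall = 0.08 × 312.16 + 0.92 × 1170 = 24.9728 + 1076.4 = 1101.3728

$1,101.37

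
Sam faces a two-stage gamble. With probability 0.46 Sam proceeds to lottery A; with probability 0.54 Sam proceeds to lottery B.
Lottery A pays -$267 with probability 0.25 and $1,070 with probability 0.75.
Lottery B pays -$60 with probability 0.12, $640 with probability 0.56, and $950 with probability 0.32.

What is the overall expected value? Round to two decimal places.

EV(A) = 0.25 × (-267) + 0.75 × 1070 = -66.75 + 802.5 = 735.75
EV(B) = 0.12 × (-60) + 0.56 × 640 + 0.32 × 950 = -7.2 + 358.4 + 304 = 655.2
Overall = 0.46 × 735.75 + 0.54 × 655.2 = 338.445 + 353.808 = 692.253

$692.25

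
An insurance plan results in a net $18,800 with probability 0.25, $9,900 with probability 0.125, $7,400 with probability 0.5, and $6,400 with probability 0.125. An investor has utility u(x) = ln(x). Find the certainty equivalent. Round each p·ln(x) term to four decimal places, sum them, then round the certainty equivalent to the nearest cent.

$9,513.81

E[u] = 0.25·ln(18800) + 0.125·ln(9900) + 0.5·ln(7400) + 0.125·ln(6400) = 2.4604 + 1.1500 + 4.4546 + 1.0955 = 9.1605
CE = e^9.1605 ≈ 9513.81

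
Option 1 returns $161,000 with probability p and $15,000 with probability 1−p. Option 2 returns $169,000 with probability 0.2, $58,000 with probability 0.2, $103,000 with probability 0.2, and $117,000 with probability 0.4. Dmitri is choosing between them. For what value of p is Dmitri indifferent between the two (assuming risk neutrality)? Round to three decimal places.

EV(Option 2) = 0.2 × 169000 + 0.2 × 58000 + 0.2 × 103000 + 0.4 × 117000 = 33800 + 11600 + 20600 + 46800 = 112800
p·161000 + (1−p)·15000 = 112800
146000p + 15000 = 112800
p = (112800 − 15000) / 146000

p = 0.670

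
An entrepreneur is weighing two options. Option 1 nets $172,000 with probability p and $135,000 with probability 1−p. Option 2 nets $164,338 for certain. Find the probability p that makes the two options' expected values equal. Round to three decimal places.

p = 0.793

p·172000 + (1−p)·135000 = 164338
37000p + 135000 = 164338
p = (164338 − 135000) / 37000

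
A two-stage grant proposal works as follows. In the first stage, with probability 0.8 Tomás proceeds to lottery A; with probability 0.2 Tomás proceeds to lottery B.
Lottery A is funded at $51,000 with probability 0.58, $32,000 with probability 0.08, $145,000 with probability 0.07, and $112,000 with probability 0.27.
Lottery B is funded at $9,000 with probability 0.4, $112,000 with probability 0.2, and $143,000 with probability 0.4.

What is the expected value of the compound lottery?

EV(A) = 0.58 × 51000 + 0.08 × 32000 + 0.07 × 145000 + 0.27 × 112000 = 29580 + 2560 + 10150 + 30240 = 72530
EV(B) = 0.4 × 9000 + 0.2 × 112000 + 0.4 × 143000 = 3600 + 22400 + 57200 = 83200
Overall = 0.8 × 72530 + 0.2 × 83200 = 58024 + 16640 = 74664

$74,664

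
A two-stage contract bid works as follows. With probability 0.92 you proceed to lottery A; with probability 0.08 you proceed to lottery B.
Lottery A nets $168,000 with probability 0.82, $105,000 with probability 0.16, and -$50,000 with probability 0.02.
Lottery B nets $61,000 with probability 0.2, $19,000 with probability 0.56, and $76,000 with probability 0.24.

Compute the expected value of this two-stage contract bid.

EV(A) = 0.82 × 168000 + 0.16 × 105000 + 0.02 × (-50000) = 137760 + 16800 − 1000 = 153560
EV(B) = 0.2 × 61000 + 0.56 × 19000 + 0.24 × 76000 = 12200 + 10640 + 18240 = 41080
Overall = 0.92 × 153560 + 0.08 × 41080 = 141275.2 + 3286.4 = 144561.6

$144,561.60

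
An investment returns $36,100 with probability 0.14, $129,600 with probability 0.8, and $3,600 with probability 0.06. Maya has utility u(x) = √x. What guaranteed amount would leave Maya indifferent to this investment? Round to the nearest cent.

$101,251.24

E[u] = 0.14·√36100 + 0.8·√129600 + 0.06·√3600 = 0.14·190 + 0.8·360 + 0.06·60 = 318.2
CE = (318.2)² = 101251.24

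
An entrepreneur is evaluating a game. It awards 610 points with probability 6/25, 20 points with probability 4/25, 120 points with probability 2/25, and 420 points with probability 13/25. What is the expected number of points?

EV = 6/25 × 610 + 4/25 × 20 + 2/25 × 120 + 13/25 × 420 = 146.4 + 3.2 + 9.6 + 218.4 = 377.6

377.6 points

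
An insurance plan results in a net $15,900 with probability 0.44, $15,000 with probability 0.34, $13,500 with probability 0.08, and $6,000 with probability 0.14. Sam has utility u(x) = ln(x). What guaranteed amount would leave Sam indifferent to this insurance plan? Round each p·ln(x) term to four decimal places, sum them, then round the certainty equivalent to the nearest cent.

$13,422.67

E[u] = 0.44·ln(15900) + 0.34·ln(15000) + 0.08·ln(13500) + 0.14·ln(6000) = 4.2566 + 3.2694 + 0.7608 + 1.2179 = 9.5047
CE = e^9.5047 ≈ 13422.67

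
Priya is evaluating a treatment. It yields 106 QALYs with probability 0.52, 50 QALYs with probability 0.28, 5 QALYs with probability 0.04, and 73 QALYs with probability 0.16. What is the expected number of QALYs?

81 QALYs

EV = 0.52 × 106 + 0.28 × 50 + 0.04 × 5 + 0.16 × 73 = 55.12 + 14 + 0.2 + 11.68 = 81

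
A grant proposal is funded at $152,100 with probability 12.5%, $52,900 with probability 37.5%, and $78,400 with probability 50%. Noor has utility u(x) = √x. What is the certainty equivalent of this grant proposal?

$75,625

E[u] = 0.125·√152100 + 0.375·√52900 + 0.5·√78400 = 0.125·390 + 0.375·230 + 0.5·280 = 275
CE = (275)² = 75625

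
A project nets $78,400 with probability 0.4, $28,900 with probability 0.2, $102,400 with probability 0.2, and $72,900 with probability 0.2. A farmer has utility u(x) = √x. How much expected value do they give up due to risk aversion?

$2,504

E[u] = 0.4·√78400 + 0.2·√28900 + 0.2·√102400 + 0.2·√72900 = 0.4·280 + 0.2·170 + 0.2·320 + 0.2·270 = 264
CE = (264)² = 69696
Risk premium = EV − CE = 72200 − 69696 = 2504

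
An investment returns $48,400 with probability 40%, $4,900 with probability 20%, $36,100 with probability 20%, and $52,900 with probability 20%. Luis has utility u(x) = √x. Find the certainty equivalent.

$34,596

E[u] = 0.4·√48400 + 0.2·√4900 + 0.2·√36100 + 0.2·√52900 = 0.4·220 + 0.2·70 + 0.2·190 + 0.2·230 = 186
CE = (186)² = 34596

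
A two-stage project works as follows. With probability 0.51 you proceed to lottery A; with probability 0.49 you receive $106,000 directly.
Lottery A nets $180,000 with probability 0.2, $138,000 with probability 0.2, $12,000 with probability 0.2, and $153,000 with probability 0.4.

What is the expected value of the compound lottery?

$116,812

EV(A) = 0.2 × 180000 + 0.2 × 138000 + 0.2 × 12000 + 0.4 × 153000 = 36000 + 27600 + 2400 + 61200 = 127200
Branch B: 106000 (certain)
Overall = 0.51 × 127200 + 0.49 × 106000 = 64872 + 51940 = 116812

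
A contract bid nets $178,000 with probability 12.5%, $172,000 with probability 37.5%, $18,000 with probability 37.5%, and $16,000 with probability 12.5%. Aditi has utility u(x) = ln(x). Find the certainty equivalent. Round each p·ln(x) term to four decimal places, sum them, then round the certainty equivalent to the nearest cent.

$55,061.17

E[u] = 0.125·ln(178000) + 0.375·ln(172000) + 0.375·ln(18000) + 0.125·ln(16000) = 1.5112 + 4.5207 + 3.6743 + 1.2100 = 10.9162
CE = e^10.9162 ≈ 55061.17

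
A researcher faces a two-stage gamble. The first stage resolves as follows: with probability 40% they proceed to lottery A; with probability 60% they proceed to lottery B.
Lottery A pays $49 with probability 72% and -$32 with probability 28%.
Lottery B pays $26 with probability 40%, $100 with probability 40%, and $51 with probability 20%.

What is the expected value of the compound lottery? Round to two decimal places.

$46.89

EV(A) = 0.72 × 49 + 0.28 × (-32) = 35.28 − 8.96 = 26.32
EV(B) = 0.4 × 26 + 0.4 × 100 + 0.2 × 51 = 10.4 + 40 + 10.2 = 60.6
Overall = 0.4 × 26.32 + 0.6 × 60.6 = 10.528 + 36.36 = 46.888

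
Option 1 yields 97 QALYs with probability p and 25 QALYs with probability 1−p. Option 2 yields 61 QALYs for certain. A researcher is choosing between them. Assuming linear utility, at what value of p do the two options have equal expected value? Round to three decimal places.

p·97 + (1−p)·25 = 61
72p + 25 = 61
p = (61 − 25) / 72

p = 0.500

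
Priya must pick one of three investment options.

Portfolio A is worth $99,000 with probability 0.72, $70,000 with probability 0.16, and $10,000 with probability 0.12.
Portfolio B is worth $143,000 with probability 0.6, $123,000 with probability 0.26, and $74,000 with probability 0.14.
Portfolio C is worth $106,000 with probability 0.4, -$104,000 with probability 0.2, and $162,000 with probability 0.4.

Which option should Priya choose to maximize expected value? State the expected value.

Portfolio A = 0.72 × 99000 + 0.16 × 70000 + 0.12 × 10000 = 71280 + 11200 + 1200 = 83680
Portfolio B = 0.6 × 143000 + 0.26 × 123000 + 0.14 × 74000 = 85800 + 31980 + 10360 = 128140
Portfolio C = 0.4 × 106000 + 0.2 × (-104000) + 0.4 × 162000 = 42400 − 20800 + 64800 = 86400

Portfolio B ($128,140)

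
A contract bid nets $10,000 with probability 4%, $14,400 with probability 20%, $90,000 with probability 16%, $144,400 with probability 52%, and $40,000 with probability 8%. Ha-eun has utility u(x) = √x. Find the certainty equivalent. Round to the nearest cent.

$83,868.16

E[u] = 0.04·√10000 + 0.2·√14400 + 0.16·√90000 + 0.52·√144400 + 0.08·√40000 = 0.04·100 + 0.2·120 + 0.16·300 + 0.52·380 + 0.08·200 = 289.6
CE = (289.6)² = 83868.16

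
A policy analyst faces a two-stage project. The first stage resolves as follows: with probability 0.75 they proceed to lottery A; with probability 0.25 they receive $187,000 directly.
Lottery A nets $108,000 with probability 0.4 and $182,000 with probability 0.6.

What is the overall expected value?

EV(A) = 0.4 × 108000 + 0.6 × 182000 = 43200 + 109200 = 152400
Branch B: 187000 (certain)
Overall = 0.75 × 152400 + 0.25 × 187000 = 114300 + 46750 = 161050

$161,050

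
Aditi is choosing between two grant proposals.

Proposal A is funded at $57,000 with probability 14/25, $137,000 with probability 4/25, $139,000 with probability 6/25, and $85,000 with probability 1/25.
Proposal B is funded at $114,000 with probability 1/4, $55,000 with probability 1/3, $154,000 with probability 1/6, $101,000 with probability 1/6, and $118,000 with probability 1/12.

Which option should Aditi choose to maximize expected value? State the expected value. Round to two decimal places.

Proposal B ($99,166.67)

Proposal A = 14/25 × 57000 + 4/25 × 137000 + 6/25 × 139000 + 1/25 × 85000 = 31920 + 21920 + 33360 + 3400 = 90600
Proposal B = 1/4 × 114000 + 1/3 × 55000 + 1/6 × 154000 + 1/6 × 101000 + 1/12 × 118000 = 28500 + 18333.3333 + 25666.6667 + 16833.3333 + 9833.3333 = 99166.6667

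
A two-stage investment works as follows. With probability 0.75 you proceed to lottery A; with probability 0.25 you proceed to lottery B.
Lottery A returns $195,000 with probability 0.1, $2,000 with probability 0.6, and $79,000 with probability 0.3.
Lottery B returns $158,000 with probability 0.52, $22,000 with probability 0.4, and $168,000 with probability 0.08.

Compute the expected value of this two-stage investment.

$59,400

EV(A) = 0.1 × 195000 + 0.6 × 2000 + 0.3 × 79000 = 19500 + 1200 + 23700 = 44400
EV(B) = 0.52 × 158000 + 0.4 × 22000 + 0.08 × 168000 = 82160 + 8800 + 13440 = 104400
Overall = 0.75 × 44400 + 0.25 × 104400 = 33300 + 26100 = 59400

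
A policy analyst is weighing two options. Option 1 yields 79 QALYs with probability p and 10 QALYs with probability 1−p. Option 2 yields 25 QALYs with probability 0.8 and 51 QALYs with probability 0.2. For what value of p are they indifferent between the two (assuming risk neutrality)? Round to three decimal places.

EV(Option 2) = 0.8 × 25 + 0.2 × 51 = 20 + 10.2 = 30.2
p·79 + (1−p)·10 = 30.2
69p + 10 = 30.2
p = (30.2 − 10) / 69

p = 0.293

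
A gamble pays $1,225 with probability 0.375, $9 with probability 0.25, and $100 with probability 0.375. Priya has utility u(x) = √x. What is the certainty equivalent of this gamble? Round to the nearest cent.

E[u] = 0.375·√1225 + 0.25·√9 + 0.375·√100 = 0.375·35 + 0.25·3 + 0.375·10 = 17.625
CE = (17.625)² = 310.640625

$310.64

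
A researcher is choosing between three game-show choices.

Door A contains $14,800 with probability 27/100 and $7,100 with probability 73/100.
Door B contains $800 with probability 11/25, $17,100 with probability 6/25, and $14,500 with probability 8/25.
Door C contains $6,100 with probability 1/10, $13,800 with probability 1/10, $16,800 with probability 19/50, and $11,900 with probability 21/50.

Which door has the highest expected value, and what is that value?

Door C ($13,372)

Door A = 27/100 × 14800 + 73/100 × 7100 = 3996 + 5183 = 9179
Door B = 11/25 × 800 + 6/25 × 17100 + 8/25 × 14500 = 352 + 4104 + 4640 = 9096
Door C = 1/10 × 6100 + 1/10 × 13800 + 19/50 × 16800 + 21/50 × 11900 = 610 + 1380 + 6384 + 4998 = 13372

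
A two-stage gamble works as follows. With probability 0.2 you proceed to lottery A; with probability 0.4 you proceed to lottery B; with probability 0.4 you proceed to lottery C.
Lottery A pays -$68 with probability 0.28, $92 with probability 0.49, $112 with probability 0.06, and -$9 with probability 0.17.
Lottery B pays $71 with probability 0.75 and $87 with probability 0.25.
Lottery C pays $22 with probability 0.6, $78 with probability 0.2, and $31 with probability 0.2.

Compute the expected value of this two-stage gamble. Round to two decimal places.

EV(A) = 0.28 × (-68) + 0.49 × 92 + 0.06 × 112 + 0.17 × (-9) = -19.04 + 45.08 + 6.72 − 1.53 = 31.23
EV(B) = 0.75 × 71 + 0.25 × 87 = 53.25 + 21.75 = 75
EV(C) = 0.6 × 22 + 0.2 × 78 + 0.2 × 31 = 13.2 + 15.6 + 6.2 = 35
Overall = 0.2 × 31.23 + 0.4 × 75 + 0.4 × 35 = 6.246 + 30 + 14 = 50.246

$50.25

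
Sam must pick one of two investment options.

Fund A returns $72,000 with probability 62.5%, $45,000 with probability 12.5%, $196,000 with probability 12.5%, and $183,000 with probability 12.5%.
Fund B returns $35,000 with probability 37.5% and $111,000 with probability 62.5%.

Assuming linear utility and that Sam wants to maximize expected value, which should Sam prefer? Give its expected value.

Fund A ($98,000)

Fund A = 0.625 × 72000 + 0.125 × 45000 + 0.125 × 196000 + 0.125 × 183000 = 45000 + 5625 + 24500 + 22875 = 98000
Fund B = 0.375 × 35000 + 0.625 × 111000 = 13125 + 69375 = 82500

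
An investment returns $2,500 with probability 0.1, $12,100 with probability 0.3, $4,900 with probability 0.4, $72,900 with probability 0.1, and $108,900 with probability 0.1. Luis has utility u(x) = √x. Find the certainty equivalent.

E[u] = 0.1·√2500 + 0.3·√12100 + 0.4·√4900 + 0.1·√72900 + 0.1·√108900 = 0.1·50 + 0.3·110 + 0.4·70 + 0.1·270 + 0.1·330 = 126
CE = (126)² = 15876

$15,876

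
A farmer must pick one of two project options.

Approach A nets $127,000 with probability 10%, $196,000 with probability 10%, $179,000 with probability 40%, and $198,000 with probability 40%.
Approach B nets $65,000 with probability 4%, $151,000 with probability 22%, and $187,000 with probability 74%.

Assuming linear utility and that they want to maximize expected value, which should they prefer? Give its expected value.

Approach A ($183,100)

Approach A = 0.1 × 127000 + 0.1 × 196000 + 0.4 × 179000 + 0.4 × 198000 = 12700 + 19600 + 71600 + 79200 = 183100
Approach B = 0.04 × 65000 + 0.22 × 151000 + 0.74 × 187000 = 2600 + 33220 + 138380 = 174200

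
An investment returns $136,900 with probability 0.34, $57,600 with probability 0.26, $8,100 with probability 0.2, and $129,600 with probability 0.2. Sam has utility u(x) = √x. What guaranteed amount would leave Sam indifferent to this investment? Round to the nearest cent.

$77,395.24

E[u] = 0.34·√136900 + 0.26·√57600 + 0.2·√8100 + 0.2·√129600 = 0.34·370 + 0.26·240 + 0.2·90 + 0.2·360 = 278.2
CE = (278.2)² = 77395.24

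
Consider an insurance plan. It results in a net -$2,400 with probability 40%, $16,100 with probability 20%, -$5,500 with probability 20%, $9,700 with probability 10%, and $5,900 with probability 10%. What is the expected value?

EV = 0.4 × (-2400) + 0.2 × 16100 + 0.2 × (-5500) + 0.1 × 9700 + 0.1 × 5900 = -960 + 3220 − 1100 + 970 + 590 = 2720

$2,720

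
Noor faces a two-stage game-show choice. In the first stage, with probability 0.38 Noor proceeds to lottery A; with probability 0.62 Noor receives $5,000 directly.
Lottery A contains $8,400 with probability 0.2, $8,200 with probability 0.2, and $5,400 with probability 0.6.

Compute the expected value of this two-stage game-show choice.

EV(A) = 0.2 × 8400 + 0.2 × 8200 + 0.6 × 5400 = 1680 + 1640 + 3240 = 6560
Branch B: 5000 (certain)
Overall = 0.38 × 6560 + 0.62 × 5000 = 2492.8 + 3100 = 5592.8

$5,592.80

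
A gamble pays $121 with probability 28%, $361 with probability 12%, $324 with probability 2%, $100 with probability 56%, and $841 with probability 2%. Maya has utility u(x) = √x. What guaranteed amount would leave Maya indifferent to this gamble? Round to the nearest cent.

E[u] = 0.28·√121 + 0.12·√361 + 0.02·√324 + 0.56·√100 + 0.02·√841 = 0.28·11 + 0.12·19 + 0.02·18 + 0.56·10 + 0.02·29 = 11.9
CE = (11.9)² = 141.61

$141.61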